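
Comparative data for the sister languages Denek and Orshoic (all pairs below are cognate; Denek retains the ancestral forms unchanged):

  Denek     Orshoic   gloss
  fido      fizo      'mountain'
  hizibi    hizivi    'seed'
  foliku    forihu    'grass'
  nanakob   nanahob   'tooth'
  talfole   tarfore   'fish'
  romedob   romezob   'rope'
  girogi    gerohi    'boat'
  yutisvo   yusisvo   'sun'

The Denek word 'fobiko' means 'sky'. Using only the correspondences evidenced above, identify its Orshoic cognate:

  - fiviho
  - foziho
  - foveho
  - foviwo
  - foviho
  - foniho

hizibi ~ hizivi — Denek b corresponds to Orshoic v between vowels (before a front vowel).
nanakob ~ nanahob — Denek k corresponds to Orshoic h between vowels (before a back vowel).
Applying these to Denek 'fobiko':
  fobiko → foviko   (b→v between vowels (before a front vowel))
  foviko → foviho   (k→h between vowels (before a back vowel))
So the Orshoic cognate is 'foviho'.

foviho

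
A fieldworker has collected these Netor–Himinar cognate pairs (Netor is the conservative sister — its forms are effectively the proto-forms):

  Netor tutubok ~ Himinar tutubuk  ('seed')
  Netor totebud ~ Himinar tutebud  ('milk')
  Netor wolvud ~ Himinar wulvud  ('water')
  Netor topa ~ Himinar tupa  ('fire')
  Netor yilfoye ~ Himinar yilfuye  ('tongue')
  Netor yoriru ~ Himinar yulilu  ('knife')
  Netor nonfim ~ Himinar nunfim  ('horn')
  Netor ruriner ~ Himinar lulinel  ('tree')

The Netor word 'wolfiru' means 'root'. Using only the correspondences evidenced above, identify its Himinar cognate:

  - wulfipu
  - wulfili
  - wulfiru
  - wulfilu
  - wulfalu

wulfilu

tutubok ~ tutubuk, totebud ~ tutebud — Netor o corresponds to Himinar u after a consonant, before a consonant other than r, m, n, p, b, f, v.
yoriru ~ yulilu — Netor r corresponds to Himinar l between vowels (before a back vowel).
Applying these to Netor 'wolfiru':
  wolfiru → wulfiru   (o→u after a consonant, before a consonant other than r, m, n, p, b, f, v)
  wulfiru → wulfilu   (r→l between vowels (before a back vowel))
So the Himinar cognate is 'wulfilu'.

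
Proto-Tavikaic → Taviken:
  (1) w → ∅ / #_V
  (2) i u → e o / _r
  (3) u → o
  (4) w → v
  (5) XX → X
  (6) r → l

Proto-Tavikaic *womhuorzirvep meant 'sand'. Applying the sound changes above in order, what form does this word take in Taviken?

Taviken: *womhuorzirvep
  womhuorzirvep → omhuorzirvep   [glide loss]
  omhuorzirvep → omhuorzervep   [pre-rhotic lowering]
  omhuorzervep → omhoorzervep   [vowel merger]
  omhoorzervep (rule 4 does not apply)
  omhoorzervep → omhorzervep   [degemination]
  omhorzervep → omholzelvep   [unconditioned shift]
  giving Taviken omholzelvep.

omholzelvep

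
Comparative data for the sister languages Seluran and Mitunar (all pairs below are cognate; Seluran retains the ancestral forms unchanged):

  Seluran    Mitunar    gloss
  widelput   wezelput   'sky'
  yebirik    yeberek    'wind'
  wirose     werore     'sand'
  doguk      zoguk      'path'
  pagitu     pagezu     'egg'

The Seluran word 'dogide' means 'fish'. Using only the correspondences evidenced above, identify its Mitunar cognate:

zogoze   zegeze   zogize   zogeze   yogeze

zogeze

doguk ~ zoguk — Seluran d corresponds to Mitunar z word-initially before a back vowel.
widelput ~ wezelput, yebirik ~ yeberek — Seluran i corresponds to Mitunar e after a consonant, before a consonant other than r, m, n, p, b, f, v.
widelput ~ wezelput — Seluran d corresponds to Mitunar z between vowels (before a front vowel).
Applying these to Seluran 'dogide':
  dogide → zogide   (d→z word-initially before a back vowel)
  zogide → zogede   (i→e after a consonant, before a consonant other than r, m, n, p, b, f, v)
  zogede → zogeze   (d→z between vowels (before a front vowel))
So the Mitunar cognate is 'zogeze'.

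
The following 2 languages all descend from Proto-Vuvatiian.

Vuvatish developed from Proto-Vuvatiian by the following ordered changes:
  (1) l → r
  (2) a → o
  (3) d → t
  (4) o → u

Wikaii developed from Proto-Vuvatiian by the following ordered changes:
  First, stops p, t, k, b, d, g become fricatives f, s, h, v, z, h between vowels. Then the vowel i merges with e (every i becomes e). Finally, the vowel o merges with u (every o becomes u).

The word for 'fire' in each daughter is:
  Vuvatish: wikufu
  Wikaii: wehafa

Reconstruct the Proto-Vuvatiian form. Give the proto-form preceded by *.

*wikafa

Position 6: Vuvatish has u, Wikaii has a. Wikaii preserves a here (none of its changes turn any other segment into a), so the proto-segment is *a.
Position 2: Vuvatish has i, Wikaii has e. Vuvatish preserves i here (none of its changes turn any other segment into i), so the proto-segment is *i.
Position 3: Vuvatish has k, Wikaii has h. Vuvatish preserves k here (none of its changes turn any other segment into k), so the proto-segment is *k.
Continuing position by position gives *wikafa; check it forward:
Vuvatish: *wikafa > wikofo > wikufu  (by vowel merger, vowel merger)
Wikaii: start from *wikafa.
  rule 1 (intervocalic lenition): wikafa → wihafa
  rule 2 (vowel merger): wihafa → wehafa
  rule 3: no change — wehafa
  ⇒ Wikaii wehafa
No other proto-form is consistent with every reflex, so the reconstruction is *wikafa.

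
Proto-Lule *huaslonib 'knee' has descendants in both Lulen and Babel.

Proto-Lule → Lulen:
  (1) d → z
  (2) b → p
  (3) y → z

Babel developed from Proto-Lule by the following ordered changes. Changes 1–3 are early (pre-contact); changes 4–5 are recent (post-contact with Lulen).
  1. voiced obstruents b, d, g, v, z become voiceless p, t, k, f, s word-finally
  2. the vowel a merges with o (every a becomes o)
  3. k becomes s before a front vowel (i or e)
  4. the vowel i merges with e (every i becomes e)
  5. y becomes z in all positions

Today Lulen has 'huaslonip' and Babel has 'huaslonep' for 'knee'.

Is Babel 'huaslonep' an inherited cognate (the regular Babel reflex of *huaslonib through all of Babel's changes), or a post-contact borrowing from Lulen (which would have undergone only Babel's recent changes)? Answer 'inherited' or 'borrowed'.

borrowed

If inherited, *huaslonib would pass through all of Babel's changes:
Babel: *huaslonib
  huaslonib → huaslonip   [final devoicing]
  huaslonip → huoslonip   [vowel merger]
  huoslonip (rule 3 does not apply)
  huoslonip → huoslonep   [vowel merger]
  huoslonep (rule 5 does not apply)
  giving Babel huoslonep.
If borrowed from Lulen 'huaslonip' after the early changes, it would undergo only the recent ones:
  rule 4 (vowel merger): huaslonip → huaslonep
  rule 5 (unconditioned shift): no change (huaslonep)
  ⇒ as a loan: huaslonep
Babel 'huaslonep' matches the loan outcome 'huaslonep', not the inherited 'huoslonep' — it skipped the early Babel changes, so it was borrowed from Lulen.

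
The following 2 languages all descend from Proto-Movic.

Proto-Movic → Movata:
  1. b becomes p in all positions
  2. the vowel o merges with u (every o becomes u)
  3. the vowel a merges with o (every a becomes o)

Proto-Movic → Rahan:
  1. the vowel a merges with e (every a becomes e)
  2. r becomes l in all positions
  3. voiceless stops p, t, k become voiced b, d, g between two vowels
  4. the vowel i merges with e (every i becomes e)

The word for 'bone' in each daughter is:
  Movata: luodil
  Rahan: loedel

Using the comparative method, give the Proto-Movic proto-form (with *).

Position 3: Movata has o, Rahan has e. In Movata, o can only continue *a, so the proto-segment is *a.
Position 5: Movata has i, Rahan has e. Movata preserves i here (none of its changes turn any other segment into i), so the proto-segment is *i.
Position 2: Movata has u, Rahan has o. Rahan preserves o here (none of its changes turn any other segment into o), so the proto-segment is *o.
Verify the candidate proto-form against each daughter:
Movata: *loadil
  loadil (rule 1 does not apply)
  loadil → luadil   [vowel merger]
  luadil → luodil   [vowel merger]
  giving Movata luodil.
Rahan: start from *loadil.
  rule 1 (vowel merger): loadil → loedil
  rule 2: no change — loedil
  rule 3: no change — loedil
  rule 4 (vowel merger): loedil → loedel
  ⇒ Rahan loedel
No other proto-form is consistent with every reflex, so the reconstruction is *loadil.

*loadil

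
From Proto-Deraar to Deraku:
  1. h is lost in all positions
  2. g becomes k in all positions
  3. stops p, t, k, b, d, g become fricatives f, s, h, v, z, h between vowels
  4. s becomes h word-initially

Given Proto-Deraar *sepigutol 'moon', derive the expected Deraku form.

Deraku: *sepigutol
  sepigutol (rule 1 does not apply)
  sepigutol → sepikutol   [unconditioned shift]
  sepikutol → sefihusol   [intervocalic lenition]
  sefihusol → hefihusol   [debuccalisation]
  giving Deraku hefihusol.

hefihusol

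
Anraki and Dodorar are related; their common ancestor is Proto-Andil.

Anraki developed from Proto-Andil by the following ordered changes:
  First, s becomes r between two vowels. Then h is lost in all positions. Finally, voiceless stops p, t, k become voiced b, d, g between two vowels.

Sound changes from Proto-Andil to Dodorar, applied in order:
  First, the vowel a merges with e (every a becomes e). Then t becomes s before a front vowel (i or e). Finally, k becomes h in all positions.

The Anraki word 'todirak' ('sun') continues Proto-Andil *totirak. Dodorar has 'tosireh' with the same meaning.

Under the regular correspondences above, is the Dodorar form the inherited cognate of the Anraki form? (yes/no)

yes

Derive the expected Dodorar reflex of *totirak:
Dodorar: *totirak > totirek > tosirek > tosireh  (by vowel merger, palatalisation, unconditioned shift)
Dodorar 'tosireh' matches the regular reflex exactly, so the pair is cognate.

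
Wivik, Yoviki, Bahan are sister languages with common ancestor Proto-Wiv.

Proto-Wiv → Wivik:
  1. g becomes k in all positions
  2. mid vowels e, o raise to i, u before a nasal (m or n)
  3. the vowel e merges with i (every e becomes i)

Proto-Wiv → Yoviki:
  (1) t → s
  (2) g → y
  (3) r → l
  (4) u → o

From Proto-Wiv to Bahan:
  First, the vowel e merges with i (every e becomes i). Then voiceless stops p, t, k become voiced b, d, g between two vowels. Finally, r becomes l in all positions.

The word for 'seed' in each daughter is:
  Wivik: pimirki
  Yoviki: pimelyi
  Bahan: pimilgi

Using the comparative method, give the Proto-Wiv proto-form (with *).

*pimergi

Position 4: Wivik has i, Yoviki has e, Bahan has i. Yoviki preserves e here (none of its changes turn any other segment into e), so the proto-segment is *e.
Position 6: Wivik has k, Yoviki has y, Bahan has g. Taking the neighbouring segments as reconstructed: Wivik k could go back to *k or *g; Yoviki y could go back to *g or *y; Bahan g can only go back to *g — the one source consistent with every daughter is *g.
This points to *pimergi. Verify forward in each daughter:
Wivik: start from *pimergi.
  rule 1 (unconditioned shift): pimergi → pimerki
  rule 2: no change — pimerki
  rule 3 (vowel merger): pimerki → pimirki
  ⇒ Wivik pimirki
Yoviki: *pimergi
  pimergi (rule 1 does not apply)
  pimergi → pimeryi   [unconditioned shift]
  pimeryi → pimelyi   [unconditioned shift]
  pimelyi (rule 4 does not apply)
  giving Yoviki pimelyi.
Bahan: start from *pimergi.
  rule 1 (vowel merger): pimergi → pimirgi
  rule 2: no change — pimirgi
  rule 3 (unconditioned shift): pimirgi → pimilgi
  ⇒ Bahan pimilgi
*pimergi is the unique common source.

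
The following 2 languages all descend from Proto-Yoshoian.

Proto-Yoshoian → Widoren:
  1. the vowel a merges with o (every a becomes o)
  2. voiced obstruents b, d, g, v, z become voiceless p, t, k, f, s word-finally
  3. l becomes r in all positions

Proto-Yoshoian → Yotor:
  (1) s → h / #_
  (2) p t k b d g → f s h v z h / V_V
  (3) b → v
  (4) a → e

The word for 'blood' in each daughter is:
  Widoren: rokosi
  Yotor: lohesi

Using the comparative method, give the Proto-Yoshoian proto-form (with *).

Position 1: Widoren has r, Yotor has l. Yotor preserves l here (none of its changes turn any other segment into l), so the proto-segment is *l.
Position 4: Widoren has o, Yotor has e. Taking the neighbouring segments as reconstructed: Widoren o could go back to *a or *o; Yotor e could go back to *a or *e — the one source consistent with every daughter is *a.
Position 3: Widoren has k, Yotor has h. Taking the neighbouring segments as reconstructed: Widoren k can only go back to *k; Yotor h could go back to *k or *g or *h — the one source consistent with every daughter is *k.
Continuing position by position gives *lokasi; check it forward:
Widoren: start from *lokasi.
  rule 1 (vowel merger): lokasi → lokosi
  rule 2: no change — lokosi
  rule 3 (unconditioned shift): lokosi → rokosi
  ⇒ Widoren rokosi
Yotor: start from *lokasi.
  rule 1: no change — lokasi
  rule 2 (intervocalic lenition): lokasi → lohasi
  rule 3: no change — lohasi
  rule 4 (vowel merger): lohasi → lohesi
  ⇒ Yotor lohesi
No other proto-form is consistent with every reflex, so the reconstruction is *lokasi.

*lokasi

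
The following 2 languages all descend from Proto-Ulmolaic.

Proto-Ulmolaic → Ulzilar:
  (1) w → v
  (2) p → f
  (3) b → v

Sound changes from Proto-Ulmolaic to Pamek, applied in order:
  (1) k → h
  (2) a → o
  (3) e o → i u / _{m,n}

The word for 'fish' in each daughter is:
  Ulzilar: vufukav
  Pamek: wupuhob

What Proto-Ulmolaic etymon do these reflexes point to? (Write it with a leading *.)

*wupukab

Position 1: Ulzilar has v, Pamek has w. Pamek preserves w here (none of its changes turn any other segment into w), so the proto-segment is *w.
Position 6: Ulzilar has a, Pamek has o. Ulzilar preserves a here (none of its changes turn any other segment into a), so the proto-segment is *a.
Position 3: Ulzilar has f, Pamek has p. Pamek preserves p here (none of its changes turn any other segment into p), so the proto-segment is *p.
This points to *wupukab. Verify forward in each daughter:
Ulzilar: start from *wupukab.
  rule 1 (unconditioned shift): wupukab → vupukab
  rule 2 (unconditioned shift): vupukab → vufukab
  rule 3 (unconditioned shift): vufukab → vufukav
  ⇒ Ulzilar vufukav
Pamek: *wupukab
  wupukab → wupuhab   [unconditioned shift]
  wupuhab → wupuhob   [vowel merger]
  wupuhob (rule 3 does not apply)
  giving Pamek wupuhob.
No other proto-form is consistent with every reflex, so the reconstruction is *wupukab.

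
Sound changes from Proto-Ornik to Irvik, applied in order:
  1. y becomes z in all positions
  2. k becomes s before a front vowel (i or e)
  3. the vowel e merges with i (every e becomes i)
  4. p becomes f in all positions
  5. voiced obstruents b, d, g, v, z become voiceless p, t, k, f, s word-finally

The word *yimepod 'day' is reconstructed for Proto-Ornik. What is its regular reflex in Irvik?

Irvik: start from *yimepod.
  rule 1 (unconditioned shift): yimepod → zimepod
  rule 2: no change — zimepod
  rule 3 (vowel merger): zimepod → zimipod
  rule 4 (unconditioned shift): zimipod → zimifod
  rule 5 (final devoicing): zimifod → zimifot
  ⇒ Irvik zimifot

zimifot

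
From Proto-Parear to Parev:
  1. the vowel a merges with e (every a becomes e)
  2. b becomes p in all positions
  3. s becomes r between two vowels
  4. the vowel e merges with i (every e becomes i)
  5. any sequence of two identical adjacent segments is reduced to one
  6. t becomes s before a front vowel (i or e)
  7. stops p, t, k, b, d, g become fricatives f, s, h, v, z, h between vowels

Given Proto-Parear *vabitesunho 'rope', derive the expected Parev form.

vifisirunho

Parev: *vabitesunho
  vabitesunho → vebitesunho   [vowel merger]
  vebitesunho → vepitesunho   [unconditioned shift]
  vepitesunho → vepiterunho   [rhotacism]
  vepiterunho → vipitirunho   [vowel merger]
  vipitirunho (rule 5 does not apply)
  vipitirunho → vipisirunho   [palatalisation]
  vipisirunho → vifisirunho   [intervocalic lenition]
  giving Parev vifisirunho.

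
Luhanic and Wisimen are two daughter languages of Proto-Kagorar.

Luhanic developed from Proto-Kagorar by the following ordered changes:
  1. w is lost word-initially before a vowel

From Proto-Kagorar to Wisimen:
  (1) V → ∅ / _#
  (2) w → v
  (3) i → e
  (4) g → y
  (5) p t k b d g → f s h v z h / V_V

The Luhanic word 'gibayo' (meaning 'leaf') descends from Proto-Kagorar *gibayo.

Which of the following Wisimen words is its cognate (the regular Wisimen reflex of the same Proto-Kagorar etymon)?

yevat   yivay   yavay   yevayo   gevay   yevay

yevay

Wisimen: start from *gibayo.
  rule 1 (apocope): gibayo → gibay
  rule 2: no change — gibay
  rule 3 (vowel merger): gibay → gebay
  rule 4 (unconditioned shift): gebay → yebay
  rule 5 (intervocalic lenition): yebay → yevay
  ⇒ Wisimen yevay
Among the options, 'yevay' alone shows every Wisimen change applied in order.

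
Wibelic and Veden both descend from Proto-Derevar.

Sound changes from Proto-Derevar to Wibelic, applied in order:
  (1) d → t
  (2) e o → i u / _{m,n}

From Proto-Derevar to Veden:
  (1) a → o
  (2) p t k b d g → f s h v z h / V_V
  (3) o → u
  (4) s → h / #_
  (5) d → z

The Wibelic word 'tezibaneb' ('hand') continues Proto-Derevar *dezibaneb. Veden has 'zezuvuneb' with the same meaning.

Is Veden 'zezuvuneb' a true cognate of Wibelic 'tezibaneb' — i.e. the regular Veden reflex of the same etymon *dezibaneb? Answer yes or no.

no

Derive the expected Veden reflex of *dezibaneb:
Veden: start from *dezibaneb.
  rule 1 (vowel merger): dezibaneb → deziboneb
  rule 2 (intervocalic lenition): deziboneb → dezivoneb
  rule 3 (vowel merger): dezivoneb → dezivuneb
  rule 4: no change — dezivuneb
  rule 5 (unconditioned shift): dezivuneb → zezivuneb
  ⇒ Veden zezivuneb
The regular Veden reflex would be 'zezivuneb', but the attested form is 'zezuvuneb'. The correspondence is irregular, so they are not cognates (the Veden form has a different source).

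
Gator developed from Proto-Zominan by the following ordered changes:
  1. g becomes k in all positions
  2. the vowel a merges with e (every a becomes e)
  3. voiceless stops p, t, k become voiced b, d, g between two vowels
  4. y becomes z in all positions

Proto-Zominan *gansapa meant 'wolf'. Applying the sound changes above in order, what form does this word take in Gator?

kensebe

Gator: *gansapa
  gansapa → kansapa   [unconditioned shift]
  kansapa → kensepe   [vowel merger]
  kensepe → kensebe   [intervocalic voicing]
  kensebe (rule 4 does not apply)
  giving Gator kensebe.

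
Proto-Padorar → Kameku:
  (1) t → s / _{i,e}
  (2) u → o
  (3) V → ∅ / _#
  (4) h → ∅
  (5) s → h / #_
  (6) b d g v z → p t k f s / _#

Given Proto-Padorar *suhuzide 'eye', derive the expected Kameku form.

hoozit

Kameku: *suhuzide
  suhuzide (rule 1 does not apply)
  suhuzide → sohozide   [vowel merger]
  sohozide → sohozid   [apocope]
  sohozid → soozid   [h-loss]
  soozid → hoozid   [debuccalisation]
  hoozid → hoozit   [final devoicing]
  giving Kameku hoozit.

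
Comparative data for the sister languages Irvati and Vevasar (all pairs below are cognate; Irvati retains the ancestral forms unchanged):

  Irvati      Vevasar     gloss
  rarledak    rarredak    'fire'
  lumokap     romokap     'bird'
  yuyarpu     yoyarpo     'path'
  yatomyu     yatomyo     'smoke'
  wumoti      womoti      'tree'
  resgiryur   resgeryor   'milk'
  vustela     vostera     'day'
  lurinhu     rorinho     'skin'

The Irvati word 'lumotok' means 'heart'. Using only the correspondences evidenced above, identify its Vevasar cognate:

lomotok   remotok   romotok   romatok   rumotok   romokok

romotok

lumokap ~ romokap, lurinhu ~ rorinho — Irvati l corresponds to Vevasar r word-initially before a back vowel.
lumokap ~ romokap, wumoti ~ womoti — Irvati u corresponds to Vevasar o after a consonant, before a nasal.
Applying these to Irvati 'lumotok':
  lumotok → rumotok   (l→r word-initially before a back vowel)
  rumotok → romotok   (u→o after a consonant, before a nasal)
So the Vevasar cognate is 'romotok'.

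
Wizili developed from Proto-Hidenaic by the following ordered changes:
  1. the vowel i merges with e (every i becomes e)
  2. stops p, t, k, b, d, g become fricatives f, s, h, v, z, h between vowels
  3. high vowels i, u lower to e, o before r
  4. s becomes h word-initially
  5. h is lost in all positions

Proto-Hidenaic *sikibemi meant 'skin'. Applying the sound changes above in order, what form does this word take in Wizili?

Wizili: start from *sikibemi.
  rule 1 (vowel merger): sikibemi → sekebeme
  rule 2 (intervocalic lenition): sekebeme → seheveme
  rule 3: no change — seheveme
  rule 4 (debuccalisation): seheveme → heheveme
  rule 5 (h-loss): heheveme → eeveme
  ⇒ Wizili eeveme

eeveme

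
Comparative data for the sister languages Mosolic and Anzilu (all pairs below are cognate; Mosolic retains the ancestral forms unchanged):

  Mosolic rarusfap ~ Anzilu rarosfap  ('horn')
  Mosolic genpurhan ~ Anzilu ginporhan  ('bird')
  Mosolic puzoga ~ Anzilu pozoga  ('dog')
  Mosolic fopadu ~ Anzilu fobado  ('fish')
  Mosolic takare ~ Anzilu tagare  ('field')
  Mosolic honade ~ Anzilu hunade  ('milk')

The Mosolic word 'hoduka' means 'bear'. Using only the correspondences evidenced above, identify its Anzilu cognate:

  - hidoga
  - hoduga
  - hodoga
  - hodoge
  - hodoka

rarusfap ~ rarosfap, puzoga ~ pozoga — Mosolic u corresponds to Anzilu o after a consonant, before a consonant other than r, m, n, p, b, f, v.
takare ~ tagare — Mosolic k corresponds to Anzilu g between vowels (before a back vowel).
Applying these to Mosolic 'hoduka':
  hoduka → hodoka   (u→o after a consonant, before a consonant other than r, m, n, p, b, f, v)
  hodoka → hodoga   (k→g between vowels (before a back vowel))
So the Anzilu cognate is 'hodoga'.

hodoga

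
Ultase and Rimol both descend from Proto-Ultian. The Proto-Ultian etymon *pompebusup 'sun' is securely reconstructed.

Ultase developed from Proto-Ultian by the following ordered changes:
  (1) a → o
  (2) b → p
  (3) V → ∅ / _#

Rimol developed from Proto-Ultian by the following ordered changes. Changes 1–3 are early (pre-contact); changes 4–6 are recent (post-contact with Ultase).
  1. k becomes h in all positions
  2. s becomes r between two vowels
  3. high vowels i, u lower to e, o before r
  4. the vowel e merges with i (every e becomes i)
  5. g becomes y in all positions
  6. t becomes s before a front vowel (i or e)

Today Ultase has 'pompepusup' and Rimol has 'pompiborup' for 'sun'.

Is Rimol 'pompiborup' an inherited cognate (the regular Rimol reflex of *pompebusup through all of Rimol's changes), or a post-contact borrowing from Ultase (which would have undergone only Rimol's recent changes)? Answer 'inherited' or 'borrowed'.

If inherited, *pompebusup would pass through all of Rimol's changes:
Rimol: *pompebusup
  pompebusup (rule 1 does not apply)
  pompebusup → pompeburup   [rhotacism]
  pompeburup → pompeborup   [pre-rhotic lowering]
  pompeborup → pompiborup   [vowel merger]
  pompiborup (rule 5 does not apply)
  pompiborup (rule 6 does not apply)
  giving Rimol pompiborup.
If borrowed from Ultase 'pompepusup' after the early changes, it would undergo only the recent ones:
  rule 4 (vowel merger): pompepusup → pompipusup
  rule 5 (unconditioned shift): no change (pompipusup)
  rule 6 (palatalisation): no change (pompipusup)
  ⇒ as a loan: pompipusup
Rimol 'pompiborup' matches the inherited outcome exactly, so it is an inherited cognate, not a loan.

inherited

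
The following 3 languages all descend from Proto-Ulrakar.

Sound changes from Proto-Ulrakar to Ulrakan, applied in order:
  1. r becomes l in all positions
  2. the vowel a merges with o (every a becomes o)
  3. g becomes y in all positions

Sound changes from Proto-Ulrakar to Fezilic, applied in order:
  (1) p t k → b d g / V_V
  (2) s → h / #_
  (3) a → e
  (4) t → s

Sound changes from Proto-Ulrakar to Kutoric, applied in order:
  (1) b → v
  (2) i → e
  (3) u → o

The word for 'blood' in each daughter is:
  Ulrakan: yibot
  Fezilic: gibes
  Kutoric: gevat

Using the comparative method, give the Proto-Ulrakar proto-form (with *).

Position 3: Ulrakan has b, Fezilic has b, Kutoric has v. Ulrakan preserves b here (none of its changes turn any other segment into b), so the proto-segment is *b.
Position 2: Ulrakan has i, Fezilic has i, Kutoric has e. Ulrakan preserves i here (none of its changes turn any other segment into i), so the proto-segment is *i.
Position 5: Ulrakan has t, Fezilic has s, Kutoric has t. Ulrakan preserves t here (none of its changes turn any other segment into t), so the proto-segment is *t.
This points to *gibat. Verify forward in each daughter:
Ulrakan: *gibat > gibot > yibot  (by vowel merger, unconditioned shift)
Fezilic: *gibat > gibet > gibes  (by vowel merger, unconditioned shift)
Kutoric: *gibat > givat > gevat  (by unconditioned shift, vowel merger)
No other proto-form is consistent with every reflex, so the reconstruction is *gibat.

*gibat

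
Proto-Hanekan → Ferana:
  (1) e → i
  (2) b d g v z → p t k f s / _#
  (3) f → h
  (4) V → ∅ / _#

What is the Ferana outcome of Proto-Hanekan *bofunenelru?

bohuninilr

Ferana: *bofunenelru > bofuninilru > bohuninilru > bohuninilr  (by vowel merger, unconditioned shift, apocope)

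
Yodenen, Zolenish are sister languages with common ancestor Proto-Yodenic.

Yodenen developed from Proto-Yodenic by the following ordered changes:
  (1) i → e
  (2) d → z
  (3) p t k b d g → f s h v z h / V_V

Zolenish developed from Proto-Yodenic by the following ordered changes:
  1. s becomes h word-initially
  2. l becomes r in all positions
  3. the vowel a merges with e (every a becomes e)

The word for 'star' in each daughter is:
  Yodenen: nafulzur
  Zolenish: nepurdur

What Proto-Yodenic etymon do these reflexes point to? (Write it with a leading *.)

Position 3: Yodenen has f, Zolenish has p. Zolenish preserves p here (none of its changes turn any other segment into p), so the proto-segment is *p.
Position 6: Yodenen has z, Zolenish has d. Zolenish preserves d here (none of its changes turn any other segment into d), so the proto-segment is *d.
Position 2: Yodenen has a, Zolenish has e. Yodenen preserves a here (none of its changes turn any other segment into a), so the proto-segment is *a.
Continuing position by position gives *napuldur; check it forward:
Yodenen: *napuldur
  napuldur (rule 1 does not apply)
  napuldur → napulzur   [unconditioned shift]
  napulzur → nafulzur   [intervocalic lenition]
  giving Yodenen nafulzur.
Zolenish: *napuldur > napurdur > nepurdur  (by unconditioned shift, vowel merger)
*napuldur is the unique common source.

*napuldur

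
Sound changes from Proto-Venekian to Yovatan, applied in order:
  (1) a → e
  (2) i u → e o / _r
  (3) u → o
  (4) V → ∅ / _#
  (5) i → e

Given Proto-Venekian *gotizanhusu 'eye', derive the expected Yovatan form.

gotezenhos

Yovatan: *gotizanhusu
  gotizanhusu → gotizenhusu   [vowel merger]
  gotizenhusu (rule 2 does not apply)
  gotizenhusu → gotizenhoso   [vowel merger]
  gotizenhoso → gotizenhos   [apocope]
  gotizenhos → gotezenhos   [vowel merger]
  giving Yovatan gotezenhos.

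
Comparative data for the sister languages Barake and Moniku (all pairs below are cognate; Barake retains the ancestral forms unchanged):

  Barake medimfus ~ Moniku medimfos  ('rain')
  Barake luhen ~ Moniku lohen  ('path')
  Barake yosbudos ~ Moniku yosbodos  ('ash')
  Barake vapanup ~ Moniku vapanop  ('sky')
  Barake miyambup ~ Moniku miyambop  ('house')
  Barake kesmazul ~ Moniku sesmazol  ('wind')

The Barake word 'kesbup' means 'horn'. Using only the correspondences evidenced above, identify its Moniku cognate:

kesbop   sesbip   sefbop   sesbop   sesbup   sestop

kesmazul ~ sesmazol — Barake k corresponds to Moniku s word-initially before a front vowel.
vapanup ~ vapanop, miyambup ~ miyambop — Barake u corresponds to Moniku o after a consonant, before a labial obstruent.
Applying these to Barake 'kesbup':
  kesbup → sesbup   (k→s word-initially before a front vowel)
  sesbup → sesbop   (u→o after a consonant, before a labial obstruent)
So the Moniku cognate is 'sesbop'.

sesbop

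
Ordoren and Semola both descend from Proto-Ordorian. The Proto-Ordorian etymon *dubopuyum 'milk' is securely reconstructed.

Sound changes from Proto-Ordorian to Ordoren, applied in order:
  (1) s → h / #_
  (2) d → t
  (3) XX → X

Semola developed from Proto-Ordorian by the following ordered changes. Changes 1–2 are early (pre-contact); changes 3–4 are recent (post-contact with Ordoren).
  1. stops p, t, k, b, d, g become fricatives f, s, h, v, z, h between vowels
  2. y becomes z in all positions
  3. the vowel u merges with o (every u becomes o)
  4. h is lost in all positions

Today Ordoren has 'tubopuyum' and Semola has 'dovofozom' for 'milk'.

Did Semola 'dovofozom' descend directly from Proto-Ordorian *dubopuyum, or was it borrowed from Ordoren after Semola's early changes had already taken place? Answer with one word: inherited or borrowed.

If inherited, *dubopuyum would pass through all of Semola's changes:
Semola: start from *dubopuyum.
  rule 1 (intervocalic lenition): dubopuyum → duvofuyum
  rule 2 (unconditioned shift): duvofuyum → duvofuzum
  rule 3 (vowel merger): duvofuzum → dovofozom
  rule 4: no change — dovofozom
  ⇒ Semola dovofozom
If borrowed from Ordoren 'tubopuyum' after the early changes, it would undergo only the recent ones:
  rule 3 (vowel merger): tubopuyum → tobopoyom
  rule 4 (h-loss): no change (tobopoyom)
  ⇒ as a loan: tobopoyom
Semola 'dovofozom' matches the inherited outcome exactly, so it is an inherited cognate, not a loan.

inherited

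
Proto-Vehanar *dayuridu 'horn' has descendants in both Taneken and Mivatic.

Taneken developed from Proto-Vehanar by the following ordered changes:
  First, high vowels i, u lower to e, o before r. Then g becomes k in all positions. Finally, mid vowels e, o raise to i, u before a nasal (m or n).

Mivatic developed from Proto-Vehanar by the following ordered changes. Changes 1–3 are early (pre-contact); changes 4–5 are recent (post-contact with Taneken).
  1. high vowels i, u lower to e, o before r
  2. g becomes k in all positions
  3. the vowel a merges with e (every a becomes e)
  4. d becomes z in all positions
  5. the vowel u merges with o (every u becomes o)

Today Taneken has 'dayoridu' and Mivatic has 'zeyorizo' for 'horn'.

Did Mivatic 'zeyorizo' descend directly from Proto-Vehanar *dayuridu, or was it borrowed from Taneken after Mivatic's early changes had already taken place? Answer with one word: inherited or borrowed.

If inherited, *dayuridu would pass through all of Mivatic's changes:
Mivatic: *dayuridu
  dayuridu → dayoridu   [pre-rhotic lowering]
  dayoridu (rule 2 does not apply)
  dayoridu → deyoridu   [vowel merger]
  deyoridu → zeyorizu   [unconditioned shift]
  zeyorizu → zeyorizo   [vowel merger]
  giving Mivatic zeyorizo.
If borrowed from Taneken 'dayoridu' after the early changes, it would undergo only the recent ones:
  rule 4 (unconditioned shift): dayoridu → zayorizu
  rule 5 (vowel merger): zayorizu → zayorizo
  ⇒ as a loan: zayorizo
Mivatic 'zeyorizo' matches the inherited outcome exactly, so it is an inherited cognate, not a loan.

inherited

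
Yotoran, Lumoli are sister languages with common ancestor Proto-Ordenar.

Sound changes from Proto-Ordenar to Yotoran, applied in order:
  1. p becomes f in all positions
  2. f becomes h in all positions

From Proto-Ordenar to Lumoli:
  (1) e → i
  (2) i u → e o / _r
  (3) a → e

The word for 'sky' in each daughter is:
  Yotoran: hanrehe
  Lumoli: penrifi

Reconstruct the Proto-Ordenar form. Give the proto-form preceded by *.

Position 1: Yotoran has h, Lumoli has p. Lumoli preserves p here (none of its changes turn any other segment into p), so the proto-segment is *p.
Position 2: Yotoran has a, Lumoli has e. Yotoran preserves a here (none of its changes turn any other segment into a), so the proto-segment is *a.
This points to *panrefe. Verify forward in each daughter:
Yotoran: start from *panrefe.
  rule 1 (unconditioned shift): panrefe → fanrefe
  rule 2 (unconditioned shift): fanrefe → hanrehe
  ⇒ Yotoran hanrehe
Lumoli: start from *panrefe.
  rule 1 (vowel merger): panrefe → panrifi
  rule 2: no change — panrifi
  rule 3 (vowel merger): panrifi → penrifi
  ⇒ Lumoli penrifi
*panrefe is the unique common source.

*panrefe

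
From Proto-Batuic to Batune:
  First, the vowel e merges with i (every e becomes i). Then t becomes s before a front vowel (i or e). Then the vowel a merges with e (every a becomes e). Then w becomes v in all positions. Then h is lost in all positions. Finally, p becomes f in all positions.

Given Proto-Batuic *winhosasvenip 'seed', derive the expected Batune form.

vinosesvinif

Batune: *winhosasvenip > winhosasvinip > winhosesvinip > vinhosesvinip > vinosesvinip > vinosesvinif  (by vowel merger, vowel merger, unconditioned shift, h-loss, unconditioned shift)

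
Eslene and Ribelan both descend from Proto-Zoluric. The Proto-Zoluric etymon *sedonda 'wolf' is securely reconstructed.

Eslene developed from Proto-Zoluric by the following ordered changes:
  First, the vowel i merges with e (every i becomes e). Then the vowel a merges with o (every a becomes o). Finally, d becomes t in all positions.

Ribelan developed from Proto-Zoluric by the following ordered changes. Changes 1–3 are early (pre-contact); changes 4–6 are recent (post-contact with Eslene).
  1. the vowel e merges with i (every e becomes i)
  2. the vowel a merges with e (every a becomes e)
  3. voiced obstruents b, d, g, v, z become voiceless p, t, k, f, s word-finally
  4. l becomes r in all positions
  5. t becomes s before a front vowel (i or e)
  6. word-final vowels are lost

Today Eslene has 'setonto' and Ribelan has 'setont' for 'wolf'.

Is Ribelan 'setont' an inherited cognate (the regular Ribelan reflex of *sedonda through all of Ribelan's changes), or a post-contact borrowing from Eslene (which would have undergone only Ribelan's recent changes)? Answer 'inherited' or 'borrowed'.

borrowed

If inherited, *sedonda would pass through all of Ribelan's changes:
Ribelan: *sedonda
  sedonda → sidonda   [vowel merger]
  sidonda → sidonde   [vowel merger]
  sidonde (rule 3 does not apply)
  sidonde (rule 4 does not apply)
  sidonde (rule 5 does not apply)
  sidonde → sidond   [apocope]
  giving Ribelan sidond.
If borrowed from Eslene 'setonto' after the early changes, it would undergo only the recent ones:
  rule 4 (unconditioned shift): no change (setonto)
  rule 5 (palatalisation): no change (setonto)
  rule 6 (apocope): setonto → setont
  ⇒ as a loan: setont
Ribelan 'setont' matches the loan outcome 'setont', not the inherited 'sidond' — it skipped the early Ribelan changes, so it was borrowed from Eslene.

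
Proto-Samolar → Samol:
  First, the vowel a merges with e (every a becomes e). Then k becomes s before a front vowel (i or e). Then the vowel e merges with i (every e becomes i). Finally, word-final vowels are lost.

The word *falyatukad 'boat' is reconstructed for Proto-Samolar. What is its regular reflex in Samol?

Samol: start from *falyatukad.
  rule 1 (vowel merger): falyatukad → felyetuked
  rule 2 (palatalisation): felyetuked → felyetused
  rule 3 (vowel merger): felyetused → filyitusid
  rule 4: no change — filyitusid
  ⇒ Samol filyitusid

filyitusid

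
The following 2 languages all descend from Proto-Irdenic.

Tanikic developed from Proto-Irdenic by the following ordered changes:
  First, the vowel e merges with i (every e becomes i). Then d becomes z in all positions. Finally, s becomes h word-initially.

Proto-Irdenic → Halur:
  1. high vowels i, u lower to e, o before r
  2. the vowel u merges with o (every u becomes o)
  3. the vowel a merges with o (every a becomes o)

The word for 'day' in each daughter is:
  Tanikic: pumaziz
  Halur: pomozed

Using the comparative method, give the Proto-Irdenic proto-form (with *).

*pumazed

Position 7: Tanikic has z, Halur has d. Halur preserves d here (none of its changes turn any other segment into d), so the proto-segment is *d.
Position 2: Tanikic has u, Halur has o. Tanikic preserves u here (none of its changes turn any other segment into u), so the proto-segment is *u.
Position 4: Tanikic has a, Halur has o. Tanikic preserves a here (none of its changes turn any other segment into a), so the proto-segment is *a.
This points to *pumazed. Verify forward in each daughter:
Tanikic: *pumazed
  pumazed → pumazid   [vowel merger]
  pumazid → pumaziz   [unconditioned shift]
  pumaziz (rule 3 does not apply)
  giving Tanikic pumaziz.
Halur: *pumazed > pomazed > pomozed  (by vowel merger, vowel merger)
Only *pumazed yields all of Tanikic pumaziz, Halur pomozed.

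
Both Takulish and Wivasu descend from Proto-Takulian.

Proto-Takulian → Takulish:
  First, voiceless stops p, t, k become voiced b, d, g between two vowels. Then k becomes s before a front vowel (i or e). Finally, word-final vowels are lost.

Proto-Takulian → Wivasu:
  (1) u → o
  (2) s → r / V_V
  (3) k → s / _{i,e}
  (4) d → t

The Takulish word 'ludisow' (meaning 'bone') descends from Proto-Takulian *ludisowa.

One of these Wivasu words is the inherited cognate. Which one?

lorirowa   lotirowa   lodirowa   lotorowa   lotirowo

Wivasu: start from *ludisowa.
  rule 1 (vowel merger): ludisowa → lodisowa
  rule 2 (rhotacism): lodisowa → lodirowa
  rule 3: no change — lodirowa
  rule 4 (unconditioned shift): lodirowa → lotirowa
  ⇒ Wivasu lotirowa
Only 'lotirowa' matches the regular Wivasu development of *ludisowa.

lotirowa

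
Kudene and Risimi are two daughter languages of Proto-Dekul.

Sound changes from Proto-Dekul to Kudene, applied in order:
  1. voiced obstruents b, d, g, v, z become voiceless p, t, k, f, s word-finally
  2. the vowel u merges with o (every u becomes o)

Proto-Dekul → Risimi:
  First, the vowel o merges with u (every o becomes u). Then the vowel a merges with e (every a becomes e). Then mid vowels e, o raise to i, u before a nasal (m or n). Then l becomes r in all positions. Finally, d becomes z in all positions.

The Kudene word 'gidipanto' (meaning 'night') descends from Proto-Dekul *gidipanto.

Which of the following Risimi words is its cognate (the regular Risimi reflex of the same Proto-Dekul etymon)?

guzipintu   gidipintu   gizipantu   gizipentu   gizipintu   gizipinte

gizipintu

Risimi: *gidipanto
  gidipanto → gidipantu   [vowel merger]
  gidipantu → gidipentu   [vowel merger]
  gidipentu → gidipintu   [pre-nasal raising]
  gidipintu (rule 4 does not apply)
  gidipintu → gizipintu   [unconditioned shift]
  giving Risimi gizipintu.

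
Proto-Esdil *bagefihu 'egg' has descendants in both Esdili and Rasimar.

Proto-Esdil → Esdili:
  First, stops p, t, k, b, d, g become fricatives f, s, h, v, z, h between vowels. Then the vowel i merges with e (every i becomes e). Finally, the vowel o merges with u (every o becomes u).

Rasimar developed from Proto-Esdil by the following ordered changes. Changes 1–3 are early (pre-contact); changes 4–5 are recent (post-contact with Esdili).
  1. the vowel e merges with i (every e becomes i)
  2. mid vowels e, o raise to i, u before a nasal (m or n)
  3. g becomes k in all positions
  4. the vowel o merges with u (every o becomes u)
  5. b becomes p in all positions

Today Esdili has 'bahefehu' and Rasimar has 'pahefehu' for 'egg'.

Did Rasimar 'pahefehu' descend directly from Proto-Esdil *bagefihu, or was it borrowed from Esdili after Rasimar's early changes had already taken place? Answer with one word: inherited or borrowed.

If inherited, *bagefihu would pass through all of Rasimar's changes:
Rasimar: *bagefihu > bagifihu > bakifihu > pakifihu  (by vowel merger, unconditioned shift, unconditioned shift)
If borrowed from Esdili 'bahefehu' after the early changes, it would undergo only the recent ones:
  rule 4 (vowel merger): no change (bahefehu)
  rule 5 (unconditioned shift): bahefehu → pahefehu
  ⇒ as a loan: pahefehu
Rasimar 'pahefehu' matches the loan outcome 'pahefehu', not the inherited 'pakifihu' — it skipped the early Rasimar changes, so it was borrowed from Esdili.

borrowed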